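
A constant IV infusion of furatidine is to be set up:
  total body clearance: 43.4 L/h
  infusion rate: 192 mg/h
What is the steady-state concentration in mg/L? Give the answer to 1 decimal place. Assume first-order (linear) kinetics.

At steady state Css = R₀ / CL = 192 / 43.40 = 4.424 mg/L

4.4 mg/L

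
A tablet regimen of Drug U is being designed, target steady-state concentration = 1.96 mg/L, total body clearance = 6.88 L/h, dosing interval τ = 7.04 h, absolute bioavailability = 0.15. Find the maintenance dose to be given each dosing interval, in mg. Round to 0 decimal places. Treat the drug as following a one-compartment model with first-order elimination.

At steady state, F × (Dose/τ) = Css × CL.
Dose = Css × CL × τ / F = 1.96 × 6.880 × 7.04 / 0.15 = 632.9 mg

633 mg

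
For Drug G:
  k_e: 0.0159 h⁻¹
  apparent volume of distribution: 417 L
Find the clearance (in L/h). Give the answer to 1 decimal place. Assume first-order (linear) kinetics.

6.6 L/h

CL = k × Vd = 0.0159 × 417 = 6.630 L/h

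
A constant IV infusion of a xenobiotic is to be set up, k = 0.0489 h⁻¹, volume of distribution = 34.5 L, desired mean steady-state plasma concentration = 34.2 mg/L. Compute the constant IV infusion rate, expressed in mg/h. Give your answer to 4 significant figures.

CL = k × Vd = 0.04890 × 34.5 = 1.687 L/h
At steady state, infusion rate R₀ = Css × CL = 34.2 × 1.687 = 57.70 mg/h

57.70 mg/h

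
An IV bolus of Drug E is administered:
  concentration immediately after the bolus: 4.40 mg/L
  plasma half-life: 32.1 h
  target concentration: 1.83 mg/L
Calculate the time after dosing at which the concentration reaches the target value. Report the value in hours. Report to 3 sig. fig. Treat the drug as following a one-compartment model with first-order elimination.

40.6 h

k = ln2 / t½ = 0.693147 / 32.1 = 0.02159 h⁻¹
t = ln(C₀ / C) / k = ln(4.400 / 1.83) / 0.02159
  = ln(2.404) / 0.02159 = 0.8771 / 0.02159 = 40.63 h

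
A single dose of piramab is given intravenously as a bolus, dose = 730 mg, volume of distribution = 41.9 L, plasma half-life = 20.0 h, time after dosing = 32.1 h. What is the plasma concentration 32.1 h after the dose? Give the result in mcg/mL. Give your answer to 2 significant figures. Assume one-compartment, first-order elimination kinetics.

5.7 mcg/mL

C₀ = Dose / Vd = 730.0 / 41.9 = 17.42 mg/L
k = ln2 / t½ = 0.693147 / 20.0 = 0.03466 h⁻¹
C = C₀ · e^(−k·t) = 17.42 × e^(−0.03466 × 32.1)
  = 17.42 × 0.3287 = 5.726 mg/L
(5.726 mg/L = 5.726 mcg/mL)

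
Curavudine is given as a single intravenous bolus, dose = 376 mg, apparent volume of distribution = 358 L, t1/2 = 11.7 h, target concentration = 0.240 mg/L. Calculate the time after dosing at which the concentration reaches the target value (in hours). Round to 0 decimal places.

25 h

C₀ = Dose / Vd = 376.0 / 358 = 1.050 mg/L
k = ln2 / t½ = 0.693147 / 11.7 = 0.05924 h⁻¹
t = ln(C₀ / C) / k = ln(1.050 / 0.240) / 0.05924
  = ln(4.375) / 0.05924 = 1.476 / 0.05924 = 24.92 h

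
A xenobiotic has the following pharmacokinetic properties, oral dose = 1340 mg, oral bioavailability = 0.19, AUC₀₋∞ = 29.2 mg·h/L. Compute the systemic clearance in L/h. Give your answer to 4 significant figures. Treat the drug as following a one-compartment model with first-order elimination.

8.719 L/h

CL = F·Dose / AUC = 0.19 × 1340 / 29.2 = 8.719 L/h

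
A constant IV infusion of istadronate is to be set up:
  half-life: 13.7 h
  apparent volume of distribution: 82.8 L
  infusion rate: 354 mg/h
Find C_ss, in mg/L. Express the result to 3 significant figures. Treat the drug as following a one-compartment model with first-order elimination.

k = ln2 / t½ = 0.693147 / 13.7 = 0.05059 h⁻¹
CL = k × Vd = 0.05059 × 82.8 = 4.189 L/h
At steady state Css = R₀ / CL = 354 / 4.189 = 84.51 mg/L

84.5 mg/L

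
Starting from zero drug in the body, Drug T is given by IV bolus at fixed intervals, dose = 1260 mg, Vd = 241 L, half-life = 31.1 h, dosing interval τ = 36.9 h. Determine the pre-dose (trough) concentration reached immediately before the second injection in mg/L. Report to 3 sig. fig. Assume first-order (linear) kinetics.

2.30 mg/L

C₀ per dose = Dose / Vd = 1260 / 241 = 5.228 mg/L
k = ln2 / t½ = 0.693147 / 31.1 = 0.02229 h⁻¹
Fraction remaining after one interval: r = e^(−kτ) = e^(−0.02229 × 36.9) = 0.4393
Before dose 2, 1 dose has been given (aged 1τ).
C_trough = C₀ × r = 5.228 × 0.4393 = 2.297 mg/L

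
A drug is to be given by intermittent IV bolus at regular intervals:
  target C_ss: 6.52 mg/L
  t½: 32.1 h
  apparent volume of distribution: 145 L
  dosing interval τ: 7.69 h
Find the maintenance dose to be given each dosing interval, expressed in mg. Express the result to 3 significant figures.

k = ln2 / t½ = 0.693147 / 32.1 = 0.02159 h⁻¹
CL = k × Vd = 0.02159 × 145 = 3.131 L/h
At steady state, Dose/τ = Css × CL.
Dose = Css × CL × τ = 6.52 × 3.131 × 7.69 = 157.0 mg

157 mg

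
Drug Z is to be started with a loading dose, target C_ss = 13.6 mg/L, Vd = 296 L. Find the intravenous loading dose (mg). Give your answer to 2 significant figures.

LD = Css × Vd = 13.6 × 296 = 4026 mg

4000 mg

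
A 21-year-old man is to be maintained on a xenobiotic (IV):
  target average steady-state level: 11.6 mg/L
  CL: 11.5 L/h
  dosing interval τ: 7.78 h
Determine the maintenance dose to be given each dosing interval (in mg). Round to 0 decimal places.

At steady state, Dose/τ = Css × CL.
Dose = Css × CL × τ = 11.6 × 11.50 × 7.78 = 1038 mg

1038 mg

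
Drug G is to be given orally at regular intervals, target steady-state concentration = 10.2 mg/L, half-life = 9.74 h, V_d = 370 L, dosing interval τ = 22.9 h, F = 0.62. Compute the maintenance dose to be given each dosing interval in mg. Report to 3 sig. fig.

k = ln2 / t½ = 0.693147 / 9.74 = 0.07116 h⁻¹
CL = k × Vd = 0.07116 × 370 = 26.33 L/h
At steady state, F × (Dose/τ) = Css × CL.
Dose = Css × CL × τ / F = 10.2 × 26.33 × 22.9 / 0.62 = 9920 mg

9920 mg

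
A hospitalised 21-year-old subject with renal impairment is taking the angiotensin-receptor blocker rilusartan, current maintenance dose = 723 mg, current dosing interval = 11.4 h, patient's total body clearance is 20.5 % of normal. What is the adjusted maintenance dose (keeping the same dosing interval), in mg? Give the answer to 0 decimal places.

148 mg

To keep the same average steady-state level, dosing rate must scale with clearance.
CL ratio = 20.5 / 100 = 0.2050
New dose (same interval) = 723 × 0.2050 = 148.2 mg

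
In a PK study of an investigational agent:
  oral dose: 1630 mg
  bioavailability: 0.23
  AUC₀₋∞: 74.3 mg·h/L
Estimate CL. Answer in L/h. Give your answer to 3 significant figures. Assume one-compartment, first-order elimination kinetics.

CL = F·Dose / AUC = 0.23 × 1630 / 74.3 = 5.046 L/h

5.05 L/h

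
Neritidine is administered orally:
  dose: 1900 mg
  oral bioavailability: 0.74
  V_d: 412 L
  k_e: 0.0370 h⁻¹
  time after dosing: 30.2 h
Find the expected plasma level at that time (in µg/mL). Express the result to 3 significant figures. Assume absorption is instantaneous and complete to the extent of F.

Amount reaching circulation = F × Dose = 0.74 × 1900 = 1406 mg
C₀ = F·Dose / Vd = 1406 / 412 = 3.413 mg/L
C = C₀ · e^(−k·t) = 3.413 × e^(−0.03700 × 30.2)
  = 3.413 × 0.3271 = 1.116 mg/L
(1.116 mg/L = 1.116 µg/mL)

1.12 µg/mL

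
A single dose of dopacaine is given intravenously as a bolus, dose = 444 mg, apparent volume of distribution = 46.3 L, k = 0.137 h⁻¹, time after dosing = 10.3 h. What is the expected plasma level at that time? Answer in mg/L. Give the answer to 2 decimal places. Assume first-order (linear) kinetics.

2.34 mg/L

C₀ = Dose / Vd = 444.0 / 46.3 = 9.590 mg/L
C = C₀ · e^(−k·t) = 9.590 × e^(−0.1370 × 10.3)
  = 9.590 × 0.2439 = 2.339 mg/L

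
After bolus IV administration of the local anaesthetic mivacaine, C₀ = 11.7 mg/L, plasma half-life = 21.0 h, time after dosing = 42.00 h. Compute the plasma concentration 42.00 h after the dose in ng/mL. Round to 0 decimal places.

k = ln2 / t½ = 0.693147 / 21.0 = 0.03301 h⁻¹
t / t½ = 42.00 / 21.0 = 2 half-lives
C = C₀ × (1/2)^2 = 11.70 × 0.2500 = 2.925 mg/L
Convert: 2.925 mg/L × 1000 = 2925 ng/mL

2925 ng/mL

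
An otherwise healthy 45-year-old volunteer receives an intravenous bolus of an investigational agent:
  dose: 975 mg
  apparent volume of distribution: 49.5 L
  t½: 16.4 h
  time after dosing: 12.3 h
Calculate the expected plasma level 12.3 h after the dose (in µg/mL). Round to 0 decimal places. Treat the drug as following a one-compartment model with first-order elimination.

C₀ = Dose / Vd = 975.0 / 49.5 = 19.70 mg/L
k = ln2 / t½ = 0.693147 / 16.4 = 0.04227 h⁻¹
C = C₀ · e^(−k·t) = 19.70 × e^(−0.04227 × 12.3)
  = 19.70 × 0.5946 = 11.71 mg/L
(11.71 mg/L = 11.71 µg/mL)

12 µg/mL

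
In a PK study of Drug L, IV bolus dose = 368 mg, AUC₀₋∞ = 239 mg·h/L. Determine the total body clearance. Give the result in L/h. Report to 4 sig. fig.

CL = Dose / AUC = 368 / 239 = 1.540 L/h

1.540 L/h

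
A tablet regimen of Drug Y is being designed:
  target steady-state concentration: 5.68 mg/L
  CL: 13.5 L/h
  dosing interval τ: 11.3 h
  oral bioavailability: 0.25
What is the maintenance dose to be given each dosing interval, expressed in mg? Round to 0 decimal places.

3466 mg

At steady state, F × (Dose/τ) = Css × CL.
Dose = Css × CL × τ / F = 5.68 × 13.50 × 11.3 / 0.25 = 3466 mg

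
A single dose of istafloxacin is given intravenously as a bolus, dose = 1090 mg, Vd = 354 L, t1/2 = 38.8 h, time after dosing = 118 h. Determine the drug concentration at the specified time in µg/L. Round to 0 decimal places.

374 µg/L

C₀ = Dose / Vd = 1090 / 354 = 3.079 mg/L
k = ln2 / t½ = 0.693147 / 38.8 = 0.01786 h⁻¹
C = C₀ · e^(−k·t) = 3.079 × e^(−0.01786 × 118)
  = 3.079 × 0.1215 = 0.3741 mg/L
Convert: 0.3741 mg/L × 1000 = 374.1 µg/L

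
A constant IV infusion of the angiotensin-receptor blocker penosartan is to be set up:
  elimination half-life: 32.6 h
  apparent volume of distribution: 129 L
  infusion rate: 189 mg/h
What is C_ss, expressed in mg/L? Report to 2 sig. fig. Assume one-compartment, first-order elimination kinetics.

k = ln2 / t½ = 0.693147 / 32.6 = 0.02126 h⁻¹
CL = k × Vd = 0.02126 × 129 = 2.743 L/h
At steady state Css = R₀ / CL = 189 / 2.743 = 68.90 mg/L

69 mg/L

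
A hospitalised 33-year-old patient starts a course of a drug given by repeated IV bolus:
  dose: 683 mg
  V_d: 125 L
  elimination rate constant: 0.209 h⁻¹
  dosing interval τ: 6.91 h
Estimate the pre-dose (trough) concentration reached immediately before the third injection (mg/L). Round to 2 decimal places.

1.59 mg/L

C₀ per dose = Dose / Vd = 683 / 125 = 5.464 mg/L
Fraction remaining after one interval: r = e^(−kτ) = e^(−0.2090 × 6.91) = 0.2359
Before dose 3, 2 doses have been given (aged 1τ, 2τ).
C_trough = C₀ × (r + r²) = 5.464 × (0.2359 + 0.05565) = 1.593 mg/L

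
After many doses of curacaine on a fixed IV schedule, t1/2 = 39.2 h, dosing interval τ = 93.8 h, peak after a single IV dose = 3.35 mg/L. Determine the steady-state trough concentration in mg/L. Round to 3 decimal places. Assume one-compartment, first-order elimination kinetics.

0.788 mg/L

k = ln2 / t½ = 0.693147 / 39.2 = 0.01768 h⁻¹
e^(−kτ) = e^(−0.01768 × 93.8) = 0.1904
Accumulation ratio R = 1 / (1 − e^(−kτ)) = 1 / (1 − 0.1904) = 1.235
Steady-state trough = C₀ × R × e^(−kτ) = 3.35 × 1.235 × 0.1904 = 0.7877 mg/L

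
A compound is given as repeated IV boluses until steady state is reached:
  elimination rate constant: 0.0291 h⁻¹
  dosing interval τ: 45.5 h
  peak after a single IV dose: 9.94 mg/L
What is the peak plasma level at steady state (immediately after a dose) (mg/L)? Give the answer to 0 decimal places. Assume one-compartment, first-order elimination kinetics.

e^(−kτ) = e^(−0.02910 × 45.5) = 0.2661
Accumulation ratio R = 1 / (1 − e^(−kτ)) = 1 / (1 − 0.2661) = 1.363
Steady-state peak = C₀ × R = 9.94 × 1.363 = 13.55 mg/L

14 mg/L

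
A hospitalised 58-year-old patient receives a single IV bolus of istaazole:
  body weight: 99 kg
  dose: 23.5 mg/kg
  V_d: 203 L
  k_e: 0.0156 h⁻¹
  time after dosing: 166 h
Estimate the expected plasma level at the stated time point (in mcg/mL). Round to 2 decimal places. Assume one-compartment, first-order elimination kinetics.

0.86 mcg/mL

Total dose = 23.5 × 99 = 2327 mg
C₀ = Dose / Vd = 2327 / 203 = 11.46 mg/L
C = C₀ · e^(−k·t) = 11.46 × e^(−0.01560 × 166)
  = 11.46 × 0.07505 = 0.8601 mg/L
(0.8601 mg/L = 0.8601 mcg/mL)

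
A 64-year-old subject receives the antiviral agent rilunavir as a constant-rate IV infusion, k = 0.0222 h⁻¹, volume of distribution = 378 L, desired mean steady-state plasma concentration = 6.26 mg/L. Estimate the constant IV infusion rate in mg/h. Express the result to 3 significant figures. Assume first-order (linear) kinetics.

52.5 mg/h

CL = k × Vd = 0.02220 × 378 = 8.392 L/h
At steady state, infusion rate R₀ = Css × CL = 6.26 × 8.392 = 52.53 mg/h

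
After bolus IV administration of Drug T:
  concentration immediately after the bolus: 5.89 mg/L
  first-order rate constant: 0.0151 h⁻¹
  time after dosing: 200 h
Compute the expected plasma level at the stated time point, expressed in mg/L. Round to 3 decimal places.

0.287 mg/L

C = C₀ · e^(−k·t) = 5.890 × e^(−0.01510 × 200)
  = 5.890 × 0.04880 = 0.2874 mg/L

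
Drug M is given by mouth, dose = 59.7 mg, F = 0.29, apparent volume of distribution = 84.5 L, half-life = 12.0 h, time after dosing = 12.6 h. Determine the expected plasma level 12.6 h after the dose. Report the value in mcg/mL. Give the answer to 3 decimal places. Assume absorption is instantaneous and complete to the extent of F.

0.099 mcg/mL

Amount reaching circulation = F × Dose = 0.29 × 59.70 = 17.31 mg
C₀ = F·Dose / Vd = 17.31 / 84.5 = 0.2049 mg/L
k = ln2 / t½ = 0.693147 / 12.0 = 0.05776 h⁻¹
C = C₀ · e^(−k·t) = 0.2049 × e^(−0.05776 × 12.6)
  = 0.2049 × 0.4830 = 0.09897 mg/L
(0.09897 mg/L = 0.09897 mcg/mL)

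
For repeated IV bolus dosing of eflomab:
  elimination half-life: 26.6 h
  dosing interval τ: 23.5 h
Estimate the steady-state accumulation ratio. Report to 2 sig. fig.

2.2

k = ln2 / t½ = 0.693147 / 26.6 = 0.02606 h⁻¹
e^(−kτ) = e^(−0.02606 × 23.5) = 0.5420
Accumulation ratio R = 1 / (1 − e^(−kτ)) = 1 / (1 − 0.5420) = 2.183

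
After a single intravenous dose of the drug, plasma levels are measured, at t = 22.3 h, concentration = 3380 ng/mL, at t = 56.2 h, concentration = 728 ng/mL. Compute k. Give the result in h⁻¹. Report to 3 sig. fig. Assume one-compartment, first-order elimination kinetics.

k = ln(C₁/C₂) / (t₂ − t₁) = ln(3380/728) / (56.2 − 22.3)
  = 1.535 / 33.90 = 0.04528 h⁻¹

0.0453 h⁻¹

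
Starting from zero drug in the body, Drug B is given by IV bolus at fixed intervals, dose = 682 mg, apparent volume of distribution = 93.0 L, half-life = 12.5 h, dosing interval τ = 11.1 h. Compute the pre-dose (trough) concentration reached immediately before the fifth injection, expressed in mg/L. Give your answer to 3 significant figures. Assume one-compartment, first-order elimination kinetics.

7.89 mg/L

C₀ per dose = Dose / Vd = 682 / 93.0 = 7.333 mg/L
k = ln2 / t½ = 0.693147 / 12.5 = 0.05545 h⁻¹
Fraction remaining after one interval: r = e^(−kτ) = e^(−0.05545 × 11.1) = 0.5404
Before dose 5, 4 doses have been given (aged 1τ, 2τ, 3τ, 4τ).
C_trough = C₀ × (r + r² + … + r^4) = C₀ × r(1−r^4)/(1−r)
        = 7.333 × 0.5404 × (1 − 0.08528) / (1 − 0.5404) = 7.887 mg/L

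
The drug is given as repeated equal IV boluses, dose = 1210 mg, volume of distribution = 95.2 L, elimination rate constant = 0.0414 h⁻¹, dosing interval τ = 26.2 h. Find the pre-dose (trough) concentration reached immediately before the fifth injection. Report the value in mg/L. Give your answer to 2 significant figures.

C₀ per dose = Dose / Vd = 1210 / 95.2 = 12.71 mg/L
Fraction remaining after one interval: r = e^(−kτ) = e^(−0.04140 × 26.2) = 0.3380
Before dose 5, 4 doses have been given (aged 1τ, 2τ, 3τ, 4τ).
C_trough = C₀ × (r + r² + … + r^4) = C₀ × r(1−r^4)/(1−r)
        = 12.71 × 0.3380 × (1 − 0.01305) / (1 − 0.3380) = 6.405 mg/L

6.4 mg/L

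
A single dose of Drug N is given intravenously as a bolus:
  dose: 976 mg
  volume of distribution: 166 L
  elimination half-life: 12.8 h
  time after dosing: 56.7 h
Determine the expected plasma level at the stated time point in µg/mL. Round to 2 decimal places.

0.27 µg/mL

C₀ = Dose / Vd = 976.0 / 166 = 5.880 mg/L
k = ln2 / t½ = 0.693147 / 12.8 = 0.05415 h⁻¹
C = C₀ · e^(−k·t) = 5.880 × e^(−0.05415 × 56.7)
  = 5.880 × 0.04641 = 0.2729 mg/L
(0.2729 mg/L = 0.2729 µg/mL)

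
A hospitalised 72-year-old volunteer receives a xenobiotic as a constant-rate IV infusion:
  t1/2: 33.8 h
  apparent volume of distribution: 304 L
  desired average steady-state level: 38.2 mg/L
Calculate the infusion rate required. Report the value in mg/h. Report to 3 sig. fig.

238 mg/h

k = ln2 / t½ = 0.693147 / 33.8 = 0.02051 h⁻¹
CL = k × Vd = 0.02051 × 304 = 6.235 L/h
At steady state, infusion rate R₀ = Css × CL = 38.2 × 6.235 = 238.2 mg/h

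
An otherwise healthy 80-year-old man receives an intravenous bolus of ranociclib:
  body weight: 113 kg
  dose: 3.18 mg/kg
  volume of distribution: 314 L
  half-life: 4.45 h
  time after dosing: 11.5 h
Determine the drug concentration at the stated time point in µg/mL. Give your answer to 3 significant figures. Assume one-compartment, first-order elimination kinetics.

0.191 µg/mL

Total dose = 3.18 × 113 = 359.3 mg
C₀ = Dose / Vd = 359.3 / 314 = 1.144 mg/L
k = ln2 / t½ = 0.693147 / 4.45 = 0.1558 h⁻¹
C = C₀ · e^(−k·t) = 1.144 × e^(−0.1558 × 11.5)
  = 1.144 × 0.1667 = 0.1907 mg/L
(0.1907 mg/L = 0.1907 µg/mL)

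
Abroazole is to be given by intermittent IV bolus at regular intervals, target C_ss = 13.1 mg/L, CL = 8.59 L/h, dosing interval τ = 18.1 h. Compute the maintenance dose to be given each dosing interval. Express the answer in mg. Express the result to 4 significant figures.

2037 mg

At steady state, Dose/τ = Css × CL.
Dose = Css × CL × τ = 13.1 × 8.590 × 18.1 = 2037 mg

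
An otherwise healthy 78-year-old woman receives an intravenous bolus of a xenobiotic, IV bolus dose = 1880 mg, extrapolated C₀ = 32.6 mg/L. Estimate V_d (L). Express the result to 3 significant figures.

57.7 L

Vd = Dose / C₀ = 1880 / 32.6 = 57.67 L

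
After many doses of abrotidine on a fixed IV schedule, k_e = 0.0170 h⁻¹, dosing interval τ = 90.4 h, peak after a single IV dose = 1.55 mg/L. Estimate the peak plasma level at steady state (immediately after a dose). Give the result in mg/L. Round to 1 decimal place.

2.0 mg/L

e^(−kτ) = e^(−0.01700 × 90.4) = 0.2151
Accumulation ratio R = 1 / (1 − e^(−kτ)) = 1 / (1 − 0.2151) = 1.274
Steady-state peak = C₀ × R = 1.55 × 1.274 = 1.975 mg/L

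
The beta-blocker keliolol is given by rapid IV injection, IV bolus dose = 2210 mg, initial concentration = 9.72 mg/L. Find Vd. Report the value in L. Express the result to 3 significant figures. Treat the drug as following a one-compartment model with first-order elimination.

227 L

Vd = Dose / C₀ = 2210 / 9.72 = 227.4 L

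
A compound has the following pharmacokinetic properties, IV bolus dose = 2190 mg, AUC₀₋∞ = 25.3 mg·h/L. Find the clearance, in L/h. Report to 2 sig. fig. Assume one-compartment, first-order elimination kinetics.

CL = Dose / AUC = 2190 / 25.3 = 86.56 L/h

87 L/h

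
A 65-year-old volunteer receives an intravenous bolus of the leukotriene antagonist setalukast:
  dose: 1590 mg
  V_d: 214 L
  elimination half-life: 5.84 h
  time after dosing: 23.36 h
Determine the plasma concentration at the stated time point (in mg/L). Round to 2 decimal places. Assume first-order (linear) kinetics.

C₀ = Dose / Vd = 1590 / 214 = 7.430 mg/L
k = ln2 / t½ = 0.693147 / 5.84 = 0.1187 h⁻¹
t / t½ = 23.36 / 5.84 = 4 half-lives
C = C₀ × (1/2)^4 = 7.430 × 0.06250 = 0.4644 mg/L

0.46 mg/L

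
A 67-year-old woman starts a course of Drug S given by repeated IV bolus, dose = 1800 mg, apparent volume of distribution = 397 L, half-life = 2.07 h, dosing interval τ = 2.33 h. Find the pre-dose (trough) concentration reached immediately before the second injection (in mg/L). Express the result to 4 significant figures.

2.078 mg/L

C₀ per dose = Dose / Vd = 1800 / 397 = 4.534 mg/L
k = ln2 / t½ = 0.693147 / 2.07 = 0.3349 h⁻¹
Fraction remaining after one interval: r = e^(−kτ) = e^(−0.3349 × 2.33) = 0.4583
Before dose 2, 1 dose has been given (aged 1τ).
C_trough = C₀ × r = 4.534 × 0.4583 = 2.078 mg/L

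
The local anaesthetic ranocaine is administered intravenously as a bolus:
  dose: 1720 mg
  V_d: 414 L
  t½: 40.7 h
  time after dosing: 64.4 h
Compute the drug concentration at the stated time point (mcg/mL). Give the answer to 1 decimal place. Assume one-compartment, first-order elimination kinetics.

C₀ = Dose / Vd = 1720 / 414 = 4.155 mg/L
k = ln2 / t½ = 0.693147 / 40.7 = 0.01703 h⁻¹
C = C₀ · e^(−k·t) = 4.155 × e^(−0.01703 × 64.4)
  = 4.155 × 0.3340 = 1.388 mg/L
(1.388 mg/L = 1.388 mcg/mL)

1.4 mcg/mL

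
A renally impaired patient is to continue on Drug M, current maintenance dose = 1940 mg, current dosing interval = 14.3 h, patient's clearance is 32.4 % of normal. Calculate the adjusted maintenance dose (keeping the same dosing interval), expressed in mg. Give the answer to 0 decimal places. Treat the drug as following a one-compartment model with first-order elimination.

To keep the same average steady-state level, dosing rate must scale with clearance.
CL ratio = 32.4 / 100 = 0.3240
New dose (same interval) = 1940 × 0.3240 = 628.6 mg

629 mg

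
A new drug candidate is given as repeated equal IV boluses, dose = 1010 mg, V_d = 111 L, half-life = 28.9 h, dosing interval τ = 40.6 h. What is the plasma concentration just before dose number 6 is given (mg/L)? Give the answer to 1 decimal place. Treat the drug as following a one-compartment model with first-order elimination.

5.5 mg/L

C₀ per dose = Dose / Vd = 1010 / 111 = 9.099 mg/L
k = ln2 / t½ = 0.693147 / 28.9 = 0.02398 h⁻¹
Fraction remaining after one interval: r = e^(−kτ) = e^(−0.02398 × 40.6) = 0.3777
Before dose 6, 5 doses have been given (aged 1τ, 2τ, 3τ, 4τ, 5τ).
C_trough = C₀ × (r + r² + … + r^5) = C₀ × r(1−r^5)/(1−r)
        = 9.099 × 0.3777 × (1 − 0.007687) / (1 − 0.3777) = 5.480 mg/L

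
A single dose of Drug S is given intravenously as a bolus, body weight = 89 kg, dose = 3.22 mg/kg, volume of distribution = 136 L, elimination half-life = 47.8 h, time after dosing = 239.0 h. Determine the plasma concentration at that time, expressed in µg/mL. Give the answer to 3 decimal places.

0.066 µg/mL

Total dose = 3.22 × 89 = 286.6 mg
C₀ = Dose / Vd = 286.6 / 136 = 2.107 mg/L
k = ln2 / t½ = 0.693147 / 47.8 = 0.01450 h⁻¹
t / t½ = 239.0 / 47.8 = 5 half-lives
C = C₀ × (1/2)^5 = 2.107 × 0.03125 = 0.06584 mg/L
(0.06584 mg/L = 0.06584 µg/mL)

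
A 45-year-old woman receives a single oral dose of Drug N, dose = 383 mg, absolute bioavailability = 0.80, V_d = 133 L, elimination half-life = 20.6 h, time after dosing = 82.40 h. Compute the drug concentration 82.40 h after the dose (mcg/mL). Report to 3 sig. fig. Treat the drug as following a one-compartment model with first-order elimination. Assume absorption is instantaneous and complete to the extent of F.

Amount reaching circulation = F × Dose = 0.80 × 383.0 = 306.4 mg
C₀ = F·Dose / Vd = 306.4 / 133 = 2.304 mg/L
k = ln2 / t½ = 0.693147 / 20.6 = 0.03365 h⁻¹
t / t½ = 82.40 / 20.6 = 4 half-lives
C = C₀ × (1/2)^4 = 2.304 × 0.06250 = 0.1440 mg/L
(0.1440 mg/L = 0.1440 mcg/mL)

0.144 mcg/mL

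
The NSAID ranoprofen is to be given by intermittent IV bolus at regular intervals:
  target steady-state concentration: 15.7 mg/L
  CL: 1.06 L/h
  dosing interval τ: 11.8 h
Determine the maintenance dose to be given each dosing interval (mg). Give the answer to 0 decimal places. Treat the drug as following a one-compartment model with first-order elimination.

196 mg

At steady state, Dose/τ = Css × CL.
Dose = Css × CL × τ = 15.7 × 1.060 × 11.8 = 196.4 mg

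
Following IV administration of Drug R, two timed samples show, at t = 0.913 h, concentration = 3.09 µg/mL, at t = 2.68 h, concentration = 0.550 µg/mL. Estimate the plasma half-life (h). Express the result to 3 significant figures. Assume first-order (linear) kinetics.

0.710 h

k = ln(C₁/C₂) / (t₂ − t₁) = ln(3.09/0.550) / (2.68 − 0.913)
  = 1.726 / 1.767 = 0.9768 h⁻¹
t½ = ln2 / k = 0.693147 / 0.9768 = 0.7096 h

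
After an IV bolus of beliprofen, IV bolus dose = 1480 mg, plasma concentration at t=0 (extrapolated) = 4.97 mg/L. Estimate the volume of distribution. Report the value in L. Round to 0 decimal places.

Vd = Dose / C₀ = 1480 / 4.97 = 297.8 L

298 L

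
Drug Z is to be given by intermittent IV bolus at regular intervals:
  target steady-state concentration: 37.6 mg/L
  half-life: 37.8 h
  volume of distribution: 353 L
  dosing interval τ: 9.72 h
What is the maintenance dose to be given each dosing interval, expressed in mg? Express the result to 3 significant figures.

2370 mg

k = ln2 / t½ = 0.693147 / 37.8 = 0.01834 h⁻¹
CL = k × Vd = 0.01834 × 353 = 6.474 L/h
At steady state, Dose/τ = Css × CL.
Dose = Css × CL × τ = 37.6 × 6.474 × 9.72 = 2366 mg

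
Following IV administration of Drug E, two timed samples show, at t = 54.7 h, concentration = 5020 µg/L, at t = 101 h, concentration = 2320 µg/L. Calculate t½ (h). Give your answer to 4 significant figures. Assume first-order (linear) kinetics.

41.58 h

k = ln(C₁/C₂) / (t₂ − t₁) = ln(5020/2320) / (101 − 54.7)
  = 0.7719 / 46.30 = 0.01667 h⁻¹
t½ = ln2 / k = 0.693147 / 0.01667 = 41.58 h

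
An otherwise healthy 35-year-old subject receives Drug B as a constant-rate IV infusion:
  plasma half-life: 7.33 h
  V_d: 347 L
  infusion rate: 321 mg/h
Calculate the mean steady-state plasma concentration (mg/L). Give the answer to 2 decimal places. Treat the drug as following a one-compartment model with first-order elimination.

k = ln2 / t½ = 0.693147 / 7.33 = 0.09456 h⁻¹
CL = k × Vd = 0.09456 × 347 = 32.81 L/h
At steady state Css = R₀ / CL = 321 / 32.81 = 9.784 mg/L

9.78 mg/L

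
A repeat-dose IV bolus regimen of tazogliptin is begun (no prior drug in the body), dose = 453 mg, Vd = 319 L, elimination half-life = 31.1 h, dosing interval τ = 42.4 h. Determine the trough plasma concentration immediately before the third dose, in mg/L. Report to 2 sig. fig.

C₀ per dose = Dose / Vd = 453 / 319 = 1.420 mg/L
k = ln2 / t½ = 0.693147 / 31.1 = 0.02229 h⁻¹
Fraction remaining after one interval: r = e^(−kτ) = e^(−0.02229 × 42.4) = 0.3886
Before dose 3, 2 doses have been given (aged 1τ, 2τ).
C_trough = C₀ × (r + r²) = 1.420 × (0.3886 + 0.1510) = 0.7662 mg/L

0.77 mg/L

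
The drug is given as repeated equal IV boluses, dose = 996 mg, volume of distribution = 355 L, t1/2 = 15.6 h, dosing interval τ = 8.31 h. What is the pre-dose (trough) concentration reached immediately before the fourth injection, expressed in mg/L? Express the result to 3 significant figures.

C₀ per dose = Dose / Vd = 996 / 355 = 2.806 mg/L
k = ln2 / t½ = 0.693147 / 15.6 = 0.04443 h⁻¹
Fraction remaining after one interval: r = e^(−kτ) = e^(−0.04443 × 8.31) = 0.6913
Before dose 4, 3 doses have been given (aged 1τ, 2τ, 3τ).
C_trough = C₀ × (r + r² + … + r^3) = C₀ × r(1−r^3)/(1−r)
        = 2.806 × 0.6913 × (1 − 0.3304) / (1 − 0.6913) = 4.208 mg/L

4.21 mg/L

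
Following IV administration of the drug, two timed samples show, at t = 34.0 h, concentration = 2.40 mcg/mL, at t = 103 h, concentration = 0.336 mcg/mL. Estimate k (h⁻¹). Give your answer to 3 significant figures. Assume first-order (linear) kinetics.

0.0285 h⁻¹

k = ln(C₁/C₂) / (t₂ − t₁) = ln(2.40/0.336) / (103 − 34.0)
  = 1.966 / 69.00 = 0.02849 h⁻¹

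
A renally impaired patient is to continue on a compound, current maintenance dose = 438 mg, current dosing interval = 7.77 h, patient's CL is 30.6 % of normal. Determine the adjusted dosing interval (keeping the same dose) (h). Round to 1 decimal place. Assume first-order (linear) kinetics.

To keep the same average steady-state level, dosing rate must scale with clearance.
CL ratio = 30.6 / 100 = 0.3060
New interval (same dose) = 7.77 / 0.3060 = 25.39 h

25.4 h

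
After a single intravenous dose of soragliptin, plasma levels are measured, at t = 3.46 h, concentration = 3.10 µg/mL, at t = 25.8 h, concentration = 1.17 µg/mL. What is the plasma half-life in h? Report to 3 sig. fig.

k = ln(C₁/C₂) / (t₂ − t₁) = ln(3.10/1.17) / (25.8 − 3.46)
  = 0.9744 / 22.34 = 0.04362 h⁻¹
t½ = ln2 / k = 0.693147 / 0.04362 = 15.89 h

15.9 h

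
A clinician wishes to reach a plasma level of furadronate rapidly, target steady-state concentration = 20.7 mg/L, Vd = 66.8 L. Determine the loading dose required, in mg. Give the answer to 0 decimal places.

1383 mg

LD = Css × Vd = 20.7 × 66.8 = 1383 mg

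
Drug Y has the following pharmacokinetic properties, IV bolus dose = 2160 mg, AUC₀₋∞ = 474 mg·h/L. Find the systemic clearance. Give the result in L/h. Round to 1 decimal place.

CL = Dose / AUC = 2160 / 474 = 4.557 L/h

4.6 L/h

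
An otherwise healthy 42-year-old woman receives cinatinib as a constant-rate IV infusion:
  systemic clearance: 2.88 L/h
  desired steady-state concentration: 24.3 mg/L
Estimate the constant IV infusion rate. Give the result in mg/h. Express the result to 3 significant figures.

70.0 mg/h

At steady state, infusion rate R₀ = Css × CL = 24.3 × 2.880 = 69.98 mg/h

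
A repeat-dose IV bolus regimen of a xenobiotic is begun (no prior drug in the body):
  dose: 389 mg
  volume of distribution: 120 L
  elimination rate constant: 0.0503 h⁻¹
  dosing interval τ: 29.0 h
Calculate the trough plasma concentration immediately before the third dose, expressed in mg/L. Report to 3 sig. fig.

C₀ per dose = Dose / Vd = 389 / 120 = 3.242 mg/L
Fraction remaining after one interval: r = e^(−kτ) = e^(−0.05030 × 29.0) = 0.2325
Before dose 3, 2 doses have been given (aged 1τ, 2τ).
C_trough = C₀ × (r + r²) = 3.242 × (0.2325 + 0.05406) = 0.9290 mg/L

0.929 mg/L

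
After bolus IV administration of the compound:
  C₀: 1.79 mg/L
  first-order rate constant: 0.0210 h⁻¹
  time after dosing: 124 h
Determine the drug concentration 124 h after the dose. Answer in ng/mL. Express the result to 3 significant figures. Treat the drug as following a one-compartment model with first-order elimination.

132 ng/mL

C = C₀ · e^(−k·t) = 1.790 × e^(−0.02100 × 124)
  = 1.790 × 0.07398 = 0.1324 mg/L
Convert: 0.1324 mg/L × 1000 = 132.4 ng/mL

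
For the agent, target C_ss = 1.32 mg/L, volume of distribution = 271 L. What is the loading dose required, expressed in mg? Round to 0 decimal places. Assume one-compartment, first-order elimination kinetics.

LD = Css × Vd = 1.32 × 271 = 357.7 mg

358 mg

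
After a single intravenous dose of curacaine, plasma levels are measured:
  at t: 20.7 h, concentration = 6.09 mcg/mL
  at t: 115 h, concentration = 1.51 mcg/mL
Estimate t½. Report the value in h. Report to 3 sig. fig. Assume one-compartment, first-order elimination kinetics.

k = ln(C₁/C₂) / (t₂ − t₁) = ln(6.09/1.51) / (115 − 20.7)
  = 1.395 / 94.30 = 0.01479 h⁻¹
t½ = ln2 / k = 0.693147 / 0.01479 = 46.87 h

46.9 h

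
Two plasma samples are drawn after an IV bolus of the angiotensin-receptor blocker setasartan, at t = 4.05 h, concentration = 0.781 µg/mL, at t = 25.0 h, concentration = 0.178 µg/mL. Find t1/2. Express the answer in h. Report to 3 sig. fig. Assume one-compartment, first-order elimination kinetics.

9.82 h

k = ln(C₁/C₂) / (t₂ − t₁) = ln(0.781/0.178) / (25.0 − 4.05)
  = 1.479 / 20.95 = 0.07060 h⁻¹
t½ = ln2 / k = 0.693147 / 0.07060 = 9.818 h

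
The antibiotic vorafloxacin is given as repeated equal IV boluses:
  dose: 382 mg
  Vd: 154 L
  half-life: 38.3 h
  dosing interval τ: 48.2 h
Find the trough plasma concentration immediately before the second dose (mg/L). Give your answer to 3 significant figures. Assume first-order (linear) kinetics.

C₀ per dose = Dose / Vd = 382 / 154 = 2.481 mg/L
k = ln2 / t½ = 0.693147 / 38.3 = 0.01810 h⁻¹
Fraction remaining after one interval: r = e^(−kτ) = e^(−0.01810 × 48.2) = 0.4179
Before dose 2, 1 dose has been given (aged 1τ).
C_trough = C₀ × r = 2.481 × 0.4179 = 1.037 mg/L

1.04 mg/L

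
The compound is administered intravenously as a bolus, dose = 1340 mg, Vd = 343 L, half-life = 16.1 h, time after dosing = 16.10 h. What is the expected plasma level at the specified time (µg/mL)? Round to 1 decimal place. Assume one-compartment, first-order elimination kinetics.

2.0 µg/mL

C₀ = Dose / Vd = 1340 / 343 = 3.907 mg/L
k = ln2 / t½ = 0.693147 / 16.1 = 0.04305 h⁻¹
t / t½ = 16.10 / 16.1 = 1 half-lives
C = C₀ × (1/2)^1 = 3.907 × 0.5000 = 1.954 mg/L
(1.954 mg/L = 1.954 µg/mL)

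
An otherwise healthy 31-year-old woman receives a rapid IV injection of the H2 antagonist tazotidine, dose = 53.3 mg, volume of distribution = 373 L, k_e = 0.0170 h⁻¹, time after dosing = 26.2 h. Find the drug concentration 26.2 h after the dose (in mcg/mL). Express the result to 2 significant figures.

C₀ = Dose / Vd = 53.30 / 373 = 0.1429 mg/L
C = C₀ · e^(−k·t) = 0.1429 × e^(−0.01700 × 26.2)
  = 0.1429 × 0.6406 = 0.09154 mg/L
(0.09154 mg/L = 0.09154 mcg/mL)

0.092 mcg/mL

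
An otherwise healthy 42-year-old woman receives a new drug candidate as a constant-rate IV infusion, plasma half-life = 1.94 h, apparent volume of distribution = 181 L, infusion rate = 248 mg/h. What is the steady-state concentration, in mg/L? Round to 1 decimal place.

3.8 mg/L

k = ln2 / t½ = 0.693147 / 1.94 = 0.3573 h⁻¹
CL = k × Vd = 0.3573 × 181 = 64.67 L/h
At steady state Css = R₀ / CL = 248 / 64.67 = 3.835 mg/L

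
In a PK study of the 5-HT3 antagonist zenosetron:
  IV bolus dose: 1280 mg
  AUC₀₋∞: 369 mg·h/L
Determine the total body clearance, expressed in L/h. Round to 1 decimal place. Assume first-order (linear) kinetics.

3.5 L/h

CL = Dose / AUC = 1280 / 369 = 3.469 L/h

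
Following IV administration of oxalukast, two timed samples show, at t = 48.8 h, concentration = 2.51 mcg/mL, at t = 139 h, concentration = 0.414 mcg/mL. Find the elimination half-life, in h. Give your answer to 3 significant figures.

k = ln(C₁/C₂) / (t₂ − t₁) = ln(2.51/0.414) / (139 − 48.8)
  = 1.802 / 90.20 = 0.01998 h⁻¹
t½ = ln2 / k = 0.693147 / 0.01998 = 34.69 h

34.7 h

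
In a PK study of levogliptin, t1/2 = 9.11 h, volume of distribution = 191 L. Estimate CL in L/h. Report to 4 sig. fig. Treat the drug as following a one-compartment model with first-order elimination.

k = ln2 / t½ = 0.693147 / 9.11 = 0.07609 h⁻¹
CL = k × Vd = 0.07609 × 191 = 14.53 L/h

14.53 L/h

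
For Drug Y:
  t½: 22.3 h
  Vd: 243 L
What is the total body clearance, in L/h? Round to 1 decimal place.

k = ln2 / t½ = 0.693147 / 22.3 = 0.03108 h⁻¹
CL = k × Vd = 0.03108 × 243 = 7.552 L/h

7.6 L/h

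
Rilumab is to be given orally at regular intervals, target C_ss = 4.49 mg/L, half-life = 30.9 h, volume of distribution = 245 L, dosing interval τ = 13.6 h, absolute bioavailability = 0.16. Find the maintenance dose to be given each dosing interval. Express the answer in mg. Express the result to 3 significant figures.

k = ln2 / t½ = 0.693147 / 30.9 = 0.02243 h⁻¹
CL = k × Vd = 0.02243 × 245 = 5.495 L/h
At steady state, F × (Dose/τ) = Css × CL.
Dose = Css × CL × τ / F = 4.49 × 5.495 × 13.6 / 0.16 = 2097 mg

2100 mg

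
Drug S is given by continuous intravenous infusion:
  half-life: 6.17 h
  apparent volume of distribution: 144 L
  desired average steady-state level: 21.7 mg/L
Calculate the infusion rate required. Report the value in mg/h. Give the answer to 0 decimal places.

k = ln2 / t½ = 0.693147 / 6.17 = 0.1123 h⁻¹
CL = k × Vd = 0.1123 × 144 = 16.17 L/h
At steady state, infusion rate R₀ = Css × CL = 21.7 × 16.17 = 350.9 mg/h

351 mg/h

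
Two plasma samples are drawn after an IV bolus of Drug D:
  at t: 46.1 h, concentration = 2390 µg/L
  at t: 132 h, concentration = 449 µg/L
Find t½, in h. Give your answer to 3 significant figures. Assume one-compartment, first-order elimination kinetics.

35.6 h

k = ln(C₁/C₂) / (t₂ − t₁) = ln(2390/449) / (132 − 46.1)
  = 1.672 / 85.90 = 0.01946 h⁻¹
t½ = ln2 / k = 0.693147 / 0.01946 = 35.62 h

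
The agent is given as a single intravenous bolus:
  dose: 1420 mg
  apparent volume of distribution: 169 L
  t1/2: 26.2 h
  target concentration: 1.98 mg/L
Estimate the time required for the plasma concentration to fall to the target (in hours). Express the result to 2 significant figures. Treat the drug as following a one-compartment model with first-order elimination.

C₀ = Dose / Vd = 1420 / 169 = 8.402 mg/L
k = ln2 / t½ = 0.693147 / 26.2 = 0.02646 h⁻¹
t = ln(C₀ / C) / k = ln(8.402 / 1.98) / 0.02646
  = ln(4.243) / 0.02646 = 1.445 / 0.02646 = 54.61 h

55 h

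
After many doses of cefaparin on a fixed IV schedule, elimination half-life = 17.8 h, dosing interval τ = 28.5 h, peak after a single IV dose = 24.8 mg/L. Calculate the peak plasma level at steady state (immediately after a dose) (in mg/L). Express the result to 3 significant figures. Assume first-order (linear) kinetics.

37.0 mg/L

k = ln2 / t½ = 0.693147 / 17.8 = 0.03894 h⁻¹
e^(−kτ) = e^(−0.03894 × 28.5) = 0.3296
Accumulation ratio R = 1 / (1 − e^(−kτ)) = 1 / (1 − 0.3296) = 1.492
Steady-state peak = C₀ × R = 24.8 × 1.492 = 37.00 mg/L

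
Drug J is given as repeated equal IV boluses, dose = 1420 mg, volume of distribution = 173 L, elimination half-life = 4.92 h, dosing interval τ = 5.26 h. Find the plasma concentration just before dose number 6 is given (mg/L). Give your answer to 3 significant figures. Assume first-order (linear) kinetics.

7.29 mg/L

C₀ per dose = Dose / Vd = 1420 / 173 = 8.208 mg/L
k = ln2 / t½ = 0.693147 / 4.92 = 0.1409 h⁻¹
Fraction remaining after one interval: r = e^(−kτ) = e^(−0.1409 × 5.26) = 0.4766
Before dose 6, 5 doses have been given (aged 1τ, 2τ, 3τ, 4τ, 5τ).
C_trough = C₀ × (r + r² + … + r^5) = C₀ × r(1−r^5)/(1−r)
        = 8.208 × 0.4766 × (1 − 0.02459) / (1 − 0.4766) = 7.290 mg/L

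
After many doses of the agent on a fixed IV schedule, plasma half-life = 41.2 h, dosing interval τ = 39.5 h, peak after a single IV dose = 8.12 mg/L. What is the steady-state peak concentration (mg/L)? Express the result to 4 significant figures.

16.73 mg/L

k = ln2 / t½ = 0.693147 / 41.2 = 0.01682 h⁻¹
e^(−kτ) = e^(−0.01682 × 39.5) = 0.5146
Accumulation ratio R = 1 / (1 − e^(−kτ)) = 1 / (1 − 0.5146) = 2.060
Steady-state peak = C₀ × R = 8.12 × 2.060 = 16.73 mg/L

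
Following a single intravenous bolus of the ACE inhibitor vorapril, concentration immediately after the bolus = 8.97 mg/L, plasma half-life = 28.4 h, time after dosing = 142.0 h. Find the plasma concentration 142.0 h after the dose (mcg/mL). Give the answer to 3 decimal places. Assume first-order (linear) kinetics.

0.280 mcg/mL

k = ln2 / t½ = 0.693147 / 28.4 = 0.02441 h⁻¹
t / t½ = 142.0 / 28.4 = 5 half-lives
C = C₀ × (1/2)^5 = 8.970 × 0.03125 = 0.2803 mg/L
(0.2803 mg/L = 0.2803 mcg/mL)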